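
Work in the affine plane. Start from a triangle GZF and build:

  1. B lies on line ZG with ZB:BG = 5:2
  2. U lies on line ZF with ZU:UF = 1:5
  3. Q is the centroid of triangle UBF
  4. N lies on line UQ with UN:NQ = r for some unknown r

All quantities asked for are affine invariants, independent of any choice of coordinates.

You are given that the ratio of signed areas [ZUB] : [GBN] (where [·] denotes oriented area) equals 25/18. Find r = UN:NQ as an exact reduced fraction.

Choose coordinates G = (0, 0), Z = (1, 0), F = (0, 1).
1. B lies on line ZG with ZB:BG = 5:2 ⇒ B = (2/7, 0)
2. U lies on line ZF with ZU:UF = 1:5 ⇒ U = (5/6, 1/6)
3. Q is the centroid of triangle UBF ⇒ Q = (47/126, 7/18)
4. With UN:NQ = r, write λ = r/(r+1) so N = U + λ·(Q−U); N is affine-linear in λ
Every point depending on N is an affine combination of N and λ-independent points, so each such coordinate is linear in λ; the λ² term in each signed area is a multiple of (Q−U)×(Q−U) = 0, so 2·[ZUB] and 2·[GBN] are each linear in λ. Evaluating at λ=0 and λ=1:
  2·[ZUB] = 5/42,   2·[GBN] = 4/63·λ + 1/21
So [ZUB]:[GBN] = (5/42) / (4/63·λ + 1/21). Setting this equal to 25/18:
  5/42 = 25/18·(4/63·λ + 1/21)  ⇒  λ = 3/5
Then r = λ/(1−λ) = (3/5)/(2/5) = 3/2. Check: with r = 3/2, N = (39/70, 3/10) and [ZUB]:[GBN] = 25/18 as required.

r = 3/2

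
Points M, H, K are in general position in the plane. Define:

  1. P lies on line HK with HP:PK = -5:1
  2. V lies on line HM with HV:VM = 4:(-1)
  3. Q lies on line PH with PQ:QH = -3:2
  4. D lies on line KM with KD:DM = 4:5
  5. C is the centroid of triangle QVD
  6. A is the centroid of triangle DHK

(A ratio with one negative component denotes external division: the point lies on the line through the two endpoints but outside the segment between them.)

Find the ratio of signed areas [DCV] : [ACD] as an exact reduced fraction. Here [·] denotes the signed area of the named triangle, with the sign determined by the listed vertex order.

[DCV]:[ACD] = 30/11

Work in coordinates with M = (0, 0), H = (1, 0), K = (0, 1).
1. P lies on line HK with HP:PK = -5:1 ⇒ P = (-1/4, 5/4)
2. V lies on line HM with HV:VM = 4:(-1) ⇒ V = (-1/3, 0)
3. Q lies on line PH with PQ:QH = -3:2 ⇒ Q = (7/2, -5/2)
4. D lies on line KM with KD:DM = 4:5 ⇒ D = (0, 5/9)
5. C is the centroid of triangle QVD ⇒ C = (19/18, -35/54)
6. A is the centroid of triangle DHK ⇒ A = (1/3, 14/27)
2·[DCV] = -80/81, 2·[ACD] = -88/243
[DCV]:[ACD] = -80/81:-88/243 = 30/11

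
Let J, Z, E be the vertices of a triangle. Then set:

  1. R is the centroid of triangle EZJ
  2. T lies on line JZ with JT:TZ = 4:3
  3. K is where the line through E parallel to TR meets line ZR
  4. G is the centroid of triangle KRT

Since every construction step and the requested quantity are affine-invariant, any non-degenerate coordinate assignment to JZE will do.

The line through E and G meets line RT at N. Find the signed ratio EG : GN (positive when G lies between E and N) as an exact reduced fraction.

EG:GN = 2

Set J = (0, 0), Z = (1, 0), E = (0, 1); any affine frame gives the same invariant.
1. R is the centroid of triangle EZJ ⇒ R = (1/3, 1/3)
2. T lies on line JZ with JT:TZ = 4:3 ⇒ T = (4/7, 0)
3. K is where the line through E parallel to TR meets line ZR ⇒ K = (5/9, 2/9)
4. G is the centroid of triangle KRT ⇒ G = (92/189, 5/27)
line EG meets RT at N = (46/63, -2/9)
G = E + t·(N−E) with t = 2/3, so EG:GN = 2/3:1/3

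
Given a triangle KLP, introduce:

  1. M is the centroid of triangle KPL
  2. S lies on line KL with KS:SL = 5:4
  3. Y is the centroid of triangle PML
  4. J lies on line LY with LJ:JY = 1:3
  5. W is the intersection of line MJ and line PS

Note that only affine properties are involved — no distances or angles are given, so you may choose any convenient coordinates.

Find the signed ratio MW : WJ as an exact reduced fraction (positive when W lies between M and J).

Work in coordinates with K = (0, 0), L = (1, 0), P = (0, 1).
1. M is the centroid of triangle KPL ⇒ M = (1/3, 1/3)
2. S lies on line KL with KS:SL = 5:4 ⇒ S = (5/9, 0)
3. Y is the centroid of triangle PML ⇒ Y = (4/9, 4/9)
4. J lies on line LY with LJ:JY = 1:3 ⇒ J = (31/36, 1/9)
5. W is the intersection of line MJ and line PS ⇒ W = (50/131, 41/131)
W = M + t·(J−M) with t = 12/131, so MW:WJ = t:(1−t) = 12/131:119/131

MW:WJ = 12/119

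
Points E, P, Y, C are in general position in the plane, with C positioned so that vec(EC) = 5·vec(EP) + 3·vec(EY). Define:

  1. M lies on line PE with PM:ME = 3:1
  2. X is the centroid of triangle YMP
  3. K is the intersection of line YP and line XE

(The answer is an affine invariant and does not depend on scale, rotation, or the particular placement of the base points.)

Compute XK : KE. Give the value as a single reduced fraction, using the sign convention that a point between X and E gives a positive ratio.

XK:KE = -1/4

Choose coordinates E = (0, 0), P = (1, 0), Y = (0, 1), C = (5, 3).
1. M lies on line PE with PM:ME = 3:1 ⇒ M = (1/4, 0)
2. X is the centroid of triangle YMP ⇒ X = (5/12, 1/3)
3. K is the intersection of line YP and line XE ⇒ K = (5/9, 4/9)
K = X + t·(E−X) with t = -1/3, so XK:KE = t:(1−t) = -1/3:4/3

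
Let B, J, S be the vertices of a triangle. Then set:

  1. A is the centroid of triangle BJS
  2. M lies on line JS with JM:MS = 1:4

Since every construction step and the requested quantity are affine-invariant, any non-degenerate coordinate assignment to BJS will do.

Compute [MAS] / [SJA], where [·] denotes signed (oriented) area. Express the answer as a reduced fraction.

Assign B = (0, 0), J = (1, 0), S = (0, 1) — the answer is frame-independent, so this choice is without loss of generality.
1. A is the centroid of triangle BJS ⇒ A = (1/3, 1/3)
2. M lies on line JS with JM:MS = 1:4 ⇒ M = (4/5, 1/5)
2·[MAS] = -4/15, 2·[SJA] = -1/3
[MAS]:[SJA] = -4/15:-1/3 = 4/5

[MAS]:[SJA] = 4/5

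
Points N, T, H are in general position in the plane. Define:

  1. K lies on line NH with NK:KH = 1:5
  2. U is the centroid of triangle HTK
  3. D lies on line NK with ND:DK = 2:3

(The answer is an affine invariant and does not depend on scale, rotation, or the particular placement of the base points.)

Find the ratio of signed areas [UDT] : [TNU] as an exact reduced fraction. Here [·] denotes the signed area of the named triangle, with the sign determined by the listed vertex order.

[UDT]:[TNU] = -31/35

Work in coordinates with N = (0, 0), T = (1, 0), H = (0, 1).
1. K lies on line NH with NK:KH = 1:5 ⇒ K = (0, 1/6)
2. U is the centroid of triangle HTK ⇒ U = (1/3, 7/18)
3. D lies on line NK with ND:DK = 2:3 ⇒ D = (0, 1/15)
2·[UDT] = 31/90, 2·[TNU] = -7/18
[UDT]:[TNU] = 31/90:-7/18 = -31/35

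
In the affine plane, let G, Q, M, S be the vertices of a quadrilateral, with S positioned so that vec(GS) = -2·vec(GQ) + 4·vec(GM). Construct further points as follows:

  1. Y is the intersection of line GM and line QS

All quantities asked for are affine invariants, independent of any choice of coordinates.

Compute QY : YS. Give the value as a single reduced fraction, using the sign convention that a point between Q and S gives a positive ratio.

QY:YS = 1/2

Choose coordinates G = (0, 0), Q = (1, 0), M = (0, 1), S = (-2, 4).
1. Y is the intersection of line GM and line QS ⇒ Y = (0, 4/3)
Y = Q + t·(S−Q) with t = 1/3, so QY:YS = t:(1−t) = 1/3:2/3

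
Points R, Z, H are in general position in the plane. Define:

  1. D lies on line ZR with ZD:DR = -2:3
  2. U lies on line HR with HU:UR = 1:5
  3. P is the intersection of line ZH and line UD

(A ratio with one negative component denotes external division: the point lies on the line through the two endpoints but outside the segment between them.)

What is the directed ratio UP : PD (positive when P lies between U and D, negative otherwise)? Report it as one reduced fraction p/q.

UP:PD = 1/12

Choose coordinates R = (0, 0), Z = (1, 0), H = (0, 1).
1. D lies on line ZR with ZD:DR = -2:3 ⇒ D = (3, 0)
2. U lies on line HR with HU:UR = 1:5 ⇒ U = (0, 5/6)
3. P is the intersection of line ZH and line UD ⇒ P = (3/13, 10/13)
P = U + t·(D−U) with t = 1/13, so UP:PD = t:(1−t) = 1/13:12/13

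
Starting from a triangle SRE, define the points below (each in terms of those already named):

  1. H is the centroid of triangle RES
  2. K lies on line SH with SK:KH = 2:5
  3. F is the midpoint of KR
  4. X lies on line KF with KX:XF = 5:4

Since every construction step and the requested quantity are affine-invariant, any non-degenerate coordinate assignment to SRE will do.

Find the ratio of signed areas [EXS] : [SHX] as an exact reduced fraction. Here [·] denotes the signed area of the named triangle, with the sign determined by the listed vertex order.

[EXS]:[SHX] = 131/35

Assign S = (0, 0), R = (1, 0), E = (0, 1) — the answer is frame-independent, so this choice is without loss of generality.
1. H is the centroid of triangle RES ⇒ H = (1/3, 1/3)
2. K lies on line SH with SK:KH = 2:5 ⇒ K = (2/21, 2/21)
3. F is the midpoint of KR ⇒ F = (23/42, 1/21)
4. X lies on line KF with KX:XF = 5:4 ⇒ X = (131/378, 13/189)
2·[EXS] = -131/378, 2·[SHX] = -5/54
[EXS]:[SHX] = -131/378:-5/54 = 131/35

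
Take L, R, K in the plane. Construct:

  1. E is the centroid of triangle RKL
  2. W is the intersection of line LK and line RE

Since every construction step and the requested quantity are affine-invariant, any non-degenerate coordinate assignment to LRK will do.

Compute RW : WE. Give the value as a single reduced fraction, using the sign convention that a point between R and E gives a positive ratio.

RW:WE = -3

Set L = (0, 0), R = (1, 0), K = (0, 1); any affine frame gives the same invariant.
1. E is the centroid of triangle RKL ⇒ E = (1/3, 1/3)
2. W is the intersection of line LK and line RE ⇒ W = (0, 1/2)
W = R + t·(E−R) with t = 3/2, so RW:WE = t:(1−t) = 3/2:-1/2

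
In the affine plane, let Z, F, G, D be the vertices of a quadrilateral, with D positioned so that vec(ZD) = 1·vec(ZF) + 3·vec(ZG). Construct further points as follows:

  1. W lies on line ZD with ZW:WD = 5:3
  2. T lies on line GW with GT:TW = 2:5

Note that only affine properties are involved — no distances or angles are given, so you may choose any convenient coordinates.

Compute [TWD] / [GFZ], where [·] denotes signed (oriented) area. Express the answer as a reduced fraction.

Work in coordinates with Z = (0, 0), F = (1, 0), G = (0, 1), D = (1, 3).
1. W lies on line ZD with ZW:WD = 5:3 ⇒ W = (5/8, 15/8)
2. T lies on line GW with GT:TW = 2:5 ⇒ T = (5/28, 5/4)
2·[TWD] = 15/56, 2·[GFZ] = -1
[TWD]:[GFZ] = 15/56:-1 = -15/56

[TWD]:[GFZ] = -15/56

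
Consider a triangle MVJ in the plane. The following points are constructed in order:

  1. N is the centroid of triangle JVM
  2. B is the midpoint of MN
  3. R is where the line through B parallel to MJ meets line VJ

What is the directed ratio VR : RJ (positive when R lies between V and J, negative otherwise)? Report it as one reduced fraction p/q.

VR:RJ = 5

Choose coordinates M = (0, 0), V = (1, 0), J = (0, 1).
1. N is the centroid of triangle JVM ⇒ N = (1/3, 1/3)
2. B is the midpoint of MN ⇒ B = (1/6, 1/6)
3. R is where the line through B parallel to MJ meets line VJ ⇒ R = (1/6, 5/6)
R = V + t·(J−V) with t = 5/6, so VR:RJ = t:(1−t) = 5/6:1/6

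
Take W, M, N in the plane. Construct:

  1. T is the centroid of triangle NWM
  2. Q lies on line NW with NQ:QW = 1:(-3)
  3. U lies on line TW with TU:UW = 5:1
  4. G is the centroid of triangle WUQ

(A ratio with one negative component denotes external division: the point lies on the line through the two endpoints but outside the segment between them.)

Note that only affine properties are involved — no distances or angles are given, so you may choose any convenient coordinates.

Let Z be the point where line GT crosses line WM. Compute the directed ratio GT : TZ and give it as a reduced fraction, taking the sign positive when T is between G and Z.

GT:TZ = 5/9

Work in coordinates with W = (0, 0), M = (1, 0), N = (0, 1).
1. T is the centroid of triangle NWM ⇒ T = (1/3, 1/3)
2. Q lies on line NW with NQ:QW = 1:(-3) ⇒ Q = (0, 3/2)
3. U lies on line TW with TU:UW = 5:1 ⇒ U = (1/18, 1/18)
4. G is the centroid of triangle WUQ ⇒ G = (1/54, 14/27)
line GT meets WM at Z = (9/10, 0)
T = G + t·(Z−G) with t = 5/14, so GT:TZ = 5/14:9/14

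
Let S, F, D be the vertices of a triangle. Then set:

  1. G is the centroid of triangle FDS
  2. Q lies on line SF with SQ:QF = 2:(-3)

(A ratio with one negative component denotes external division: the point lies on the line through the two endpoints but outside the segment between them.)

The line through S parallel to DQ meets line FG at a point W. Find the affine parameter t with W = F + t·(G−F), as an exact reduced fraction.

Work in coordinates with S = (0, 0), F = (1, 0), D = (0, 1).
1. G is the centroid of triangle FDS ⇒ G = (1/3, 1/3)
2. Q lies on line SF with SQ:QF = 2:(-3) ⇒ Q = (-2, 0)
through S parallel to DQ: direction (-2, -1); meets FG at W = (1/2, 1/4)
W = F + t·(G−F) with t = 3/4

t = 3/4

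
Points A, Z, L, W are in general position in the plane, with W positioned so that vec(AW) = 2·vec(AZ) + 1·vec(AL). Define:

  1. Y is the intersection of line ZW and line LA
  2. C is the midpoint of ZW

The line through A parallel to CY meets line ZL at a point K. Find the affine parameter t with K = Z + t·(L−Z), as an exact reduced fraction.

t = 1/2

Choose coordinates A = (0, 0), Z = (1, 0), L = (0, 1), W = (2, 1).
1. Y is the intersection of line ZW and line LA ⇒ Y = (0, -1)
2. C is the midpoint of ZW ⇒ C = (3/2, 1/2)
through A parallel to CY: direction (-3/2, -3/2); meets ZL at K = (1/2, 1/2)
K = Z + t·(L−Z) with t = 1/2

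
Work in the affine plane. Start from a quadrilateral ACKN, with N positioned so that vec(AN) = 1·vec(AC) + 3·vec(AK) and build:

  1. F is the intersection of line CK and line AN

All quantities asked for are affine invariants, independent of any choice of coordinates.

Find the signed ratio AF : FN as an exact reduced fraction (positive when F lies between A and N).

Work in coordinates with A = (0, 0), C = (1, 0), K = (0, 1), N = (1, 3).
1. F is the intersection of line CK and line AN ⇒ F = (1/4, 3/4)
F = A + t·(N−A) with t = 1/4, so AF:FN = t:(1−t) = 1/4:3/4

AF:FN = 1/3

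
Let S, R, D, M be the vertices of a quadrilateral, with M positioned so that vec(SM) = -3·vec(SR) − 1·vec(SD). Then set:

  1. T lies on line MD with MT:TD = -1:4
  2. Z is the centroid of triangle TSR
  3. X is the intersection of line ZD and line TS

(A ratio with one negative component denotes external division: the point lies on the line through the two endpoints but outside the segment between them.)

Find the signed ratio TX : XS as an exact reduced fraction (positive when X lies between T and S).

TX:XS = 32/9

Choose coordinates S = (0, 0), R = (1, 0), D = (0, 1), M = (-3, -1).
1. T lies on line MD with MT:TD = -1:4 ⇒ T = (-4, -5/3)
2. Z is the centroid of triangle TSR ⇒ Z = (-1, -5/9)
3. X is the intersection of line ZD and line TS ⇒ X = (-36/41, -15/41)
X = T + t·(S−T) with t = 32/41, so TX:XS = t:(1−t) = 32/41:9/41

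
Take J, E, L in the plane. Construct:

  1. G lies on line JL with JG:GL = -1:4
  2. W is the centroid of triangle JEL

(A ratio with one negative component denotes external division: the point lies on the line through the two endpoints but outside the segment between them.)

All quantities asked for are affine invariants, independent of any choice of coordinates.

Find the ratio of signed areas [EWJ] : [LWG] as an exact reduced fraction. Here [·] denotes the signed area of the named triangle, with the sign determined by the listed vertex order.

[EWJ]:[LWG] = -3/4

Choose coordinates J = (0, 0), E = (1, 0), L = (0, 1).
1. G lies on line JL with JG:GL = -1:4 ⇒ G = (0, -1/3)
2. W is the centroid of triangle JEL ⇒ W = (1/3, 1/3)
2·[EWJ] = 1/3, 2·[LWG] = -4/9
[EWJ]:[LWG] = 1/3:-4/9 = -3/4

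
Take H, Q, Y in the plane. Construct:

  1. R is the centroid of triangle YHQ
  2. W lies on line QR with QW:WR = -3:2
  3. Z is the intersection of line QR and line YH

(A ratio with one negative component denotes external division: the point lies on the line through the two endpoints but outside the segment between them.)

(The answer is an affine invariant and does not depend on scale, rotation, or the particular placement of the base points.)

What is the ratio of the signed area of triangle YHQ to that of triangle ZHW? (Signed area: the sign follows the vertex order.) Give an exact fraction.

Set H = (0, 0), Q = (1, 0), Y = (0, 1); any affine frame gives the same invariant.
1. R is the centroid of triangle YHQ ⇒ R = (1/3, 1/3)
2. W lies on line QR with QW:WR = -3:2 ⇒ W = (-1, 1)
3. Z is the intersection of line QR and line YH ⇒ Z = (0, 1/2)
2·[YHQ] = 1, 2·[ZHW] = -1/2
[YHQ]:[ZHW] = 1:-1/2 = -2

[YHQ]:[ZHW] = -2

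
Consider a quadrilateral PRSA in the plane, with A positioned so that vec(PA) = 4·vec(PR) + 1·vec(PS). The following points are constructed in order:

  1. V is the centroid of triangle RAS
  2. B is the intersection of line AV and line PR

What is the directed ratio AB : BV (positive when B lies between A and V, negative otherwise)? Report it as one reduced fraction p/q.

AB:BV = -3/2

Assign P = (0, 0), R = (1, 0), S = (0, 1), A = (4, 1) — the answer is frame-independent, so this choice is without loss of generality.
1. V is the centroid of triangle RAS ⇒ V = (5/3, 2/3)
2. B is the intersection of line AV and line PR ⇒ B = (-3, 0)
B = A + t·(V−A) with t = 3, so AB:BV = t:(1−t) = 3:-2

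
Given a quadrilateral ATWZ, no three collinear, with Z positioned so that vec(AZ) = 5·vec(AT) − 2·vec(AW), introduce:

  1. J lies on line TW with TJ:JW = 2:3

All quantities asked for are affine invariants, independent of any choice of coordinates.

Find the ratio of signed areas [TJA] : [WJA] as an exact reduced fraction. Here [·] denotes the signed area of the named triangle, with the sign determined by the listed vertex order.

Work in coordinates with A = (0, 0), T = (1, 0), W = (0, 1), Z = (5, -2).
1. J lies on line TW with TJ:JW = 2:3 ⇒ J = (3/5, 2/5)
2·[TJA] = 2/5, 2·[WJA] = -3/5
[TJA]:[WJA] = 2/5:-3/5 = -2/3

[TJA]:[WJA] = -2/3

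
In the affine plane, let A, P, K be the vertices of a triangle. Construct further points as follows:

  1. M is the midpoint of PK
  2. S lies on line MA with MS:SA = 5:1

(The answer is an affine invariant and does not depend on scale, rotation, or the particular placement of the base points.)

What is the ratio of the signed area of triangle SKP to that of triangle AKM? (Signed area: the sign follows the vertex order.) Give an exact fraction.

[SKP]:[AKM] = 5/3

Choose coordinates A = (0, 0), P = (1, 0), K = (0, 1).
1. M is the midpoint of PK ⇒ M = (1/2, 1/2)
2. S lies on line MA with MS:SA = 5:1 ⇒ S = (1/12, 1/12)
2·[SKP] = -5/6, 2·[AKM] = -1/2
[SKP]:[AKM] = -5/6:-1/2 = 5/3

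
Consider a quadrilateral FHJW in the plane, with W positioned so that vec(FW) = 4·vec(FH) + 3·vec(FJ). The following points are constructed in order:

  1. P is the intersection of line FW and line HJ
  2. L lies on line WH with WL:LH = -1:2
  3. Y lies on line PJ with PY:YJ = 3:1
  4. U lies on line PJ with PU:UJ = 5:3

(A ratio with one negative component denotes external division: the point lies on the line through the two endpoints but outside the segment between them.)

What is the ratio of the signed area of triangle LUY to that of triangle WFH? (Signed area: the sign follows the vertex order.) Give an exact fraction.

Assign F = (0, 0), H = (1, 0), J = (0, 1), W = (4, 3) — the answer is frame-independent, so this choice is without loss of generality.
1. P is the intersection of line FW and line HJ ⇒ P = (4/7, 3/7)
2. L lies on line WH with WL:LH = -1:2 ⇒ L = (7, 6)
3. Y lies on line PJ with PY:YJ = 3:1 ⇒ Y = (1/7, 6/7)
4. U lies on line PJ with PU:UJ = 5:3 ⇒ U = (3/14, 11/14)
2·[LUY] = -6/7, 2·[WFH] = 3
[LUY]:[WFH] = -6/7:3 = -2/7

[LUY]:[WFH] = -2/7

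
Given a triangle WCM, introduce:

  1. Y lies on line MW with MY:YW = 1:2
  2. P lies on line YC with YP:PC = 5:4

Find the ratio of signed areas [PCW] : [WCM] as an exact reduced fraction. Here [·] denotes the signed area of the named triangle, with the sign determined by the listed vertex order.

[PCW]:[WCM] = -8/27

Set W = (0, 0), C = (1, 0), M = (0, 1); any affine frame gives the same invariant.
1. Y lies on line MW with MY:YW = 1:2 ⇒ Y = (0, 2/3)
2. P lies on line YC with YP:PC = 5:4 ⇒ P = (5/9, 8/27)
2·[PCW] = -8/27, 2·[WCM] = 1
[PCW]:[WCM] = -8/27:1 = -8/27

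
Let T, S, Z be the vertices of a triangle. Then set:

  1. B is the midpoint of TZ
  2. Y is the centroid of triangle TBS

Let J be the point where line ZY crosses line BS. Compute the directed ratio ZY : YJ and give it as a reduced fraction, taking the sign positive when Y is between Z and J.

Choose coordinates T = (0, 0), S = (1, 0), Z = (0, 1).
1. B is the midpoint of TZ ⇒ B = (0, 1/2)
2. Y is the centroid of triangle TBS ⇒ Y = (1/3, 1/6)
line ZY meets BS at J = (1/4, 3/8)
Y = Z + t·(J−Z) with t = 4/3, so ZY:YJ = 4/3:-1/3

ZY:YJ = -4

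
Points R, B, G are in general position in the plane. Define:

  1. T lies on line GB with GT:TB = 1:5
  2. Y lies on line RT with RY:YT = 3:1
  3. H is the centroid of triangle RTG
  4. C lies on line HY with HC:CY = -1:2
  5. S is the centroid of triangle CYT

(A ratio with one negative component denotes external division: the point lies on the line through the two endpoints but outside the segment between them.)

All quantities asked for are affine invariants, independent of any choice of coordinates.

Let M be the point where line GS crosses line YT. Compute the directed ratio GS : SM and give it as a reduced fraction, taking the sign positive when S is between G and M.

GS:SM = 7/2

Assign R = (0, 0), B = (1, 0), G = (0, 1) — the answer is frame-independent, so this choice is without loss of generality.
1. T lies on line GB with GT:TB = 1:5 ⇒ T = (1/6, 5/6)
2. Y lies on line RT with RY:YT = 3:1 ⇒ Y = (1/8, 5/8)
3. H is the centroid of triangle RTG ⇒ H = (1/18, 11/18)
4. C lies on line HY with HC:CY = -1:2 ⇒ C = (-1/72, 43/72)
5. S is the centroid of triangle CYT ⇒ S = (5/54, 37/54)
line GS meets YT at M = (5/42, 25/42)
S = G + t·(M−G) with t = 7/9, so GS:SM = 7/9:2/9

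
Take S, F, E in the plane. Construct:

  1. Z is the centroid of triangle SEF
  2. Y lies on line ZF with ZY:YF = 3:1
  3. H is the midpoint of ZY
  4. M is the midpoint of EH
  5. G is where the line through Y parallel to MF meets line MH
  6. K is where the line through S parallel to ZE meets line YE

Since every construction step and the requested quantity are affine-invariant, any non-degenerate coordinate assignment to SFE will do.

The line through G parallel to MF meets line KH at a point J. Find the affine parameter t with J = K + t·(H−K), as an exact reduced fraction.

t = 49/58

Work in coordinates with S = (0, 0), F = (1, 0), E = (0, 1).
1. Z is the centroid of triangle SEF ⇒ Z = (1/3, 1/3)
2. Y lies on line ZF with ZY:YF = 3:1 ⇒ Y = (5/6, 1/12)
3. H is the midpoint of ZY ⇒ H = (7/12, 5/24)
4. M is the midpoint of EH ⇒ M = (7/24, 29/48)
5. G is where the line through Y parallel to MF meets line MH ⇒ G = (49/120, 107/240)
6. K is where the line through S parallel to ZE meets line YE ⇒ K = (-10/9, 20/9)
through G parallel to MF: direction (17/24, -29/48); meets KH at J = (223/696, 25/48)
J = K + t·(H−K) with t = 49/58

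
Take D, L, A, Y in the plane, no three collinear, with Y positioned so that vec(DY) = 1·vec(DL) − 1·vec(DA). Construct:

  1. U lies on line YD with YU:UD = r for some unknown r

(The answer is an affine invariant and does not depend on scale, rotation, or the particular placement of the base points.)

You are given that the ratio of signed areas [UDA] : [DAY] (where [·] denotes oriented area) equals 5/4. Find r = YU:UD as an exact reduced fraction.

Assign D = (0, 0), L = (1, 0), A = (0, 1), Y = (1, -1) — the answer is frame-independent, so this choice is without loss of generality.
1. With YU:UD = r, write λ = r/(r+1) so U = Y + λ·(D−Y); U is affine-linear in λ
Every point depending on U is an affine combination of U and λ-independent points, so each such coordinate is linear in λ; the λ² term in each signed area is a multiple of (D−Y)×(D−Y) = 0, so 2·[UDA] and 2·[DAY] are each linear in λ. Evaluating at λ=0 and λ=1:
  2·[UDA] = λ − 1,   2·[DAY] = -1
So [UDA]:[DAY] = (λ − 1) / (-1). Setting this equal to 5/4:
  λ − 1 = 5/4·(-1)  ⇒  λ = -1/4
Then r = λ/(1−λ) = (-1/4)/(5/4) = -1/5. Check: with r = -1/5, U = (5/4, -5/4) and [UDA]:[DAY] = 5/4 as required.

r = -1/5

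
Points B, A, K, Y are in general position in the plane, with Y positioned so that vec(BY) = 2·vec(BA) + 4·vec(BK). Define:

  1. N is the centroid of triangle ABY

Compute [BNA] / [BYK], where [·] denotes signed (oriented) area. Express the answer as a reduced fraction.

Set B = (0, 0), A = (1, 0), K = (0, 1), Y = (2, 4); any affine frame gives the same invariant.
1. N is the centroid of triangle ABY ⇒ N = (1, 4/3)
2·[BNA] = -4/3, 2·[BYK] = 2
[BNA]:[BYK] = -4/3:2 = -2/3

[BNA]:[BYK] = -2/3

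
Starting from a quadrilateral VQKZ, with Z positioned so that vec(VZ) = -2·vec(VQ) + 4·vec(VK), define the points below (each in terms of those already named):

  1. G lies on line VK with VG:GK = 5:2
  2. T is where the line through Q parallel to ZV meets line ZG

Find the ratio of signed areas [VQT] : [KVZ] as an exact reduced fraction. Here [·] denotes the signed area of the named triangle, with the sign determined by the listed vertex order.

Work in coordinates with V = (0, 0), Q = (1, 0), K = (0, 1), Z = (-2, 4).
1. G lies on line VK with VG:GK = 5:2 ⇒ G = (0, 5/7)
2. T is where the line through Q parallel to ZV meets line ZG ⇒ T = (18/5, -26/5)
2·[VQT] = -26/5, 2·[KVZ] = -2
[VQT]:[KVZ] = -26/5:-2 = 13/5

[VQT]:[KVZ] = 13/5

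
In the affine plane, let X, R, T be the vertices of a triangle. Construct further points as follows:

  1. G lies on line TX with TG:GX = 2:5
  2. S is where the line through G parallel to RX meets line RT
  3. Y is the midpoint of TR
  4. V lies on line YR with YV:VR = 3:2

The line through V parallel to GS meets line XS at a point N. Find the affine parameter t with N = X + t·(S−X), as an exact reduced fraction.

t = 7/25

Assign X = (0, 0), R = (1, 0), T = (0, 1) — the answer is frame-independent, so this choice is without loss of generality.
1. G lies on line TX with TG:GX = 2:5 ⇒ G = (0, 5/7)
2. S is where the line through G parallel to RX meets line RT ⇒ S = (2/7, 5/7)
3. Y is the midpoint of TR ⇒ Y = (1/2, 1/2)
4. V lies on line YR with YV:VR = 3:2 ⇒ V = (4/5, 1/5)
through V parallel to GS: direction (2/7, 0); meets XS at N = (2/25, 1/5)
N = X + t·(S−X) with t = 7/25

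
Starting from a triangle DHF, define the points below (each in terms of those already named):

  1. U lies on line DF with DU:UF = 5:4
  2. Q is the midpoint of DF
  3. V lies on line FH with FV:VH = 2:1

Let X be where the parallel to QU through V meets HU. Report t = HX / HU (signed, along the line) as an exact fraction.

t = 1/3

Assign D = (0, 0), H = (1, 0), F = (0, 1) — the answer is frame-independent, so this choice is without loss of generality.
1. U lies on line DF with DU:UF = 5:4 ⇒ U = (0, 5/9)
2. Q is the midpoint of DF ⇒ Q = (0, 1/2)
3. V lies on line FH with FV:VH = 2:1 ⇒ V = (2/3, 1/3)
through V parallel to QU: direction (0, 1/18); meets HU at X = (2/3, 5/27)
X = H + t·(U−H) with t = 1/3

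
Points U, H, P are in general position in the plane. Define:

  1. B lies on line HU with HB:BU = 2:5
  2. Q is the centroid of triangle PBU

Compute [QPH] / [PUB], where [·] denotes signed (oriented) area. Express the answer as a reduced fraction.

[QPH]:[PUB] = -3/5

Choose coordinates U = (0, 0), H = (1, 0), P = (0, 1).
1. B lies on line HU with HB:BU = 2:5 ⇒ B = (5/7, 0)
2. Q is the centroid of triangle PBU ⇒ Q = (5/21, 1/3)
2·[QPH] = -3/7, 2·[PUB] = 5/7
[QPH]:[PUB] = -3/7:5/7 = -3/5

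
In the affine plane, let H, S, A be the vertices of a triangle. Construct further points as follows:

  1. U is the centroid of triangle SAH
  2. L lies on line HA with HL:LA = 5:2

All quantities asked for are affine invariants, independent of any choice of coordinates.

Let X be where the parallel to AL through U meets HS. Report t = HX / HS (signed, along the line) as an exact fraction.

Work in coordinates with H = (0, 0), S = (1, 0), A = (0, 1).
1. U is the centroid of triangle SAH ⇒ U = (1/3, 1/3)
2. L lies on line HA with HL:LA = 5:2 ⇒ L = (0, 5/7)
through U parallel to AL: direction (0, -2/7); meets HS at X = (1/3, 0)
X = H + t·(S−H) with t = 1/3

t = 1/3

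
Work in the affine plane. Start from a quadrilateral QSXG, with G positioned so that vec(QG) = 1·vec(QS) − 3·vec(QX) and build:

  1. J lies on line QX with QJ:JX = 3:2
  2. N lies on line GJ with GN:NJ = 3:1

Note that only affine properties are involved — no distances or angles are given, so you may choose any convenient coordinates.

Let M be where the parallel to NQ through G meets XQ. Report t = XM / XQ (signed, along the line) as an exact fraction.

t = 14/5

Set Q = (0, 0), S = (1, 0), X = (0, 1), G = (1, -3); any affine frame gives the same invariant.
1. J lies on line QX with QJ:JX = 3:2 ⇒ J = (0, 3/5)
2. N lies on line GJ with GN:NJ = 3:1 ⇒ N = (1/4, -3/10)
through G parallel to NQ: direction (-1/4, 3/10); meets XQ at M = (0, -9/5)
M = X + t·(Q−X) with t = 14/5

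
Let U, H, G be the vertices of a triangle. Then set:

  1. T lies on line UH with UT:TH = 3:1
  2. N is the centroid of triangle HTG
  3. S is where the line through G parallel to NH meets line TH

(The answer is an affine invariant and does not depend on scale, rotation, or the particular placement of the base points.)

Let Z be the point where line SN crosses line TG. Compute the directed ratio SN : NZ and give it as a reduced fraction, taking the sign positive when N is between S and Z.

SN:NZ = 5

Set U = (0, 0), H = (1, 0), G = (0, 1); any affine frame gives the same invariant.
1. T lies on line UH with UT:TH = 3:1 ⇒ T = (3/4, 0)
2. N is the centroid of triangle HTG ⇒ N = (7/12, 1/3)
3. S is where the line through G parallel to NH meets line TH ⇒ S = (5/4, 0)
line SN meets TG at Z = (9/20, 2/5)
N = S + t·(Z−S) with t = 5/6, so SN:NZ = 5/6:1/6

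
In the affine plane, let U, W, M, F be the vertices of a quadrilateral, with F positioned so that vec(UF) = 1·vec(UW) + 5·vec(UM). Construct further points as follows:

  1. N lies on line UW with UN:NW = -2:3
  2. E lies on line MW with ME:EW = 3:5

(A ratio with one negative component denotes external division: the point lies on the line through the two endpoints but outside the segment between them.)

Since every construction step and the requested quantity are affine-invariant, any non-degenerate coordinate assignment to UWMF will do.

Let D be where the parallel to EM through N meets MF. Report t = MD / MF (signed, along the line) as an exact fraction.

t = -3/5

Choose coordinates U = (0, 0), W = (1, 0), M = (0, 1), F = (1, 5).
1. N lies on line UW with UN:NW = -2:3 ⇒ N = (-2, 0)
2. E lies on line MW with ME:EW = 3:5 ⇒ E = (3/8, 5/8)
through N parallel to EM: direction (-3/8, 3/8); meets MF at D = (-3/5, -7/5)
D = M + t·(F−M) with t = -3/5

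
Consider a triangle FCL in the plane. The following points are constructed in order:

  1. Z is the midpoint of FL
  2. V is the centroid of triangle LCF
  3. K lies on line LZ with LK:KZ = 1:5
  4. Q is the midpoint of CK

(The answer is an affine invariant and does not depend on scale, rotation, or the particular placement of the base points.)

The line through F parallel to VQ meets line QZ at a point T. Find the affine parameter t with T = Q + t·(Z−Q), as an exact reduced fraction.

t = -1/5

Choose coordinates F = (0, 0), C = (1, 0), L = (0, 1).
1. Z is the midpoint of FL ⇒ Z = (0, 1/2)
2. V is the centroid of triangle LCF ⇒ V = (1/3, 1/3)
3. K lies on line LZ with LK:KZ = 1:5 ⇒ K = (0, 11/12)
4. Q is the midpoint of CK ⇒ Q = (1/2, 11/24)
through F parallel to VQ: direction (1/6, 1/8); meets QZ at T = (3/5, 9/20)
T = Q + t·(Z−Q) with t = -1/5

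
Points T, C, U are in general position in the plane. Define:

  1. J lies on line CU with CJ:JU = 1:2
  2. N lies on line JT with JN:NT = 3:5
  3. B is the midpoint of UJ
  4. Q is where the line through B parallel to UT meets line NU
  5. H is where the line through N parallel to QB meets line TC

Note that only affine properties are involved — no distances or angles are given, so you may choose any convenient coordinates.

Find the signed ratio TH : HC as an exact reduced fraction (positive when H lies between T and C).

TH:HC = 5/7

Work in coordinates with T = (0, 0), C = (1, 0), U = (0, 1).
1. J lies on line CU with CJ:JU = 1:2 ⇒ J = (2/3, 1/3)
2. N lies on line JT with JN:NT = 3:5 ⇒ N = (5/12, 5/24)
3. B is the midpoint of UJ ⇒ B = (1/3, 2/3)
4. Q is where the line through B parallel to UT meets line NU ⇒ Q = (1/3, 11/30)
5. H is where the line through N parallel to QB meets line TC ⇒ H = (5/12, 0)
H = T + t·(C−T) with t = 5/12, so TH:HC = t:(1−t) = 5/12:7/12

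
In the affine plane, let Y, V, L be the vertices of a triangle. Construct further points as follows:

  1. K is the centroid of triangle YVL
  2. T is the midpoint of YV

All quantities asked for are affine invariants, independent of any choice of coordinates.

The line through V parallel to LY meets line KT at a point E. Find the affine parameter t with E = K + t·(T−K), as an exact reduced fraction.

Assign Y = (0, 0), V = (1, 0), L = (0, 1) — the answer is frame-independent, so this choice is without loss of generality.
1. K is the centroid of triangle YVL ⇒ K = (1/3, 1/3)
2. T is the midpoint of YV ⇒ T = (1/2, 0)
through V parallel to LY: direction (0, -1); meets KT at E = (1, -1)
E = K + t·(T−K) with t = 4

t = 4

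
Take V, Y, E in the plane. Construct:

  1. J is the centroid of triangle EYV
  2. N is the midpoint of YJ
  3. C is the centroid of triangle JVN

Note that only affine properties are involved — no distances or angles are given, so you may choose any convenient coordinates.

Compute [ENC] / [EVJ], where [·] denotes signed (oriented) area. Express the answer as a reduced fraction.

[ENC]:[EVJ] = -5/6

Set V = (0, 0), Y = (1, 0), E = (0, 1); any affine frame gives the same invariant.
1. J is the centroid of triangle EYV ⇒ J = (1/3, 1/3)
2. N is the midpoint of YJ ⇒ N = (2/3, 1/6)
3. C is the centroid of triangle JVN ⇒ C = (1/3, 1/6)
2·[ENC] = -5/18, 2·[EVJ] = 1/3
[ENC]:[EVJ] = -5/18:1/3 = -5/6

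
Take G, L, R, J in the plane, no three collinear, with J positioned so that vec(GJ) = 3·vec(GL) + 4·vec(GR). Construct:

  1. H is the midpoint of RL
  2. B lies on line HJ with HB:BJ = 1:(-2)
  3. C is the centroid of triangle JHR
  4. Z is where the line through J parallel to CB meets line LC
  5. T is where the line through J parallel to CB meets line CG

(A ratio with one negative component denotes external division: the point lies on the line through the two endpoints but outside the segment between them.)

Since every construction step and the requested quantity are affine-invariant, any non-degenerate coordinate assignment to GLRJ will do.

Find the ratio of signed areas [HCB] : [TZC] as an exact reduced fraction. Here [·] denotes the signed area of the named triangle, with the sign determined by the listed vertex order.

Work in coordinates with G = (0, 0), L = (1, 0), R = (0, 1), J = (3, 4).
1. H is the midpoint of RL ⇒ H = (1/2, 1/2)
2. B lies on line HJ with HB:BJ = 1:(-2) ⇒ B = (-2, -3)
3. C is the centroid of triangle JHR ⇒ C = (7/6, 11/6)
4. Z is where the line through J parallel to CB meets line LC ⇒ Z = (11/10, 11/10)
5. T is where the line through J parallel to CB meets line CG ⇒ T = (-77/6, -121/6)
2·[HCB] = 1, 2·[TZC] = 44/5
[HCB]:[TZC] = 1:44/5 = 5/44

[HCB]:[TZC] = 5/44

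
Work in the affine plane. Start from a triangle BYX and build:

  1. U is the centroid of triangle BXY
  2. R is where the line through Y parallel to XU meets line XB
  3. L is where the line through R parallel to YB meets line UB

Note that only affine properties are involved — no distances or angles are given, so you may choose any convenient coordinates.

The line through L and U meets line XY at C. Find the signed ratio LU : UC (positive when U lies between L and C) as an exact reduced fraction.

Set B = (0, 0), Y = (1, 0), X = (0, 1); any affine frame gives the same invariant.
1. U is the centroid of triangle BXY ⇒ U = (1/3, 1/3)
2. R is where the line through Y parallel to XU meets line XB ⇒ R = (0, 2)
3. L is where the line through R parallel to YB meets line UB ⇒ L = (2, 2)
line LU meets XY at C = (1/2, 1/2)
U = L + t·(C−L) with t = 10/9, so LU:UC = 10/9:-1/9

LU:UC = -10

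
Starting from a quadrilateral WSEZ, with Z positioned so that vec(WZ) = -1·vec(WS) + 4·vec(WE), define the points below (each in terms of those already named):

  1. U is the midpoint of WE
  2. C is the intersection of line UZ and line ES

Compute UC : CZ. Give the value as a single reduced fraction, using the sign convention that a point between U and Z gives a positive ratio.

UC:CZ = 1/4

Choose coordinates W = (0, 0), S = (1, 0), E = (0, 1), Z = (-1, 4).
1. U is the midpoint of WE ⇒ U = (0, 1/2)
2. C is the intersection of line UZ and line ES ⇒ C = (-1/5, 6/5)
C = U + t·(Z−U) with t = 1/5, so UC:CZ = t:(1−t) = 1/5:4/5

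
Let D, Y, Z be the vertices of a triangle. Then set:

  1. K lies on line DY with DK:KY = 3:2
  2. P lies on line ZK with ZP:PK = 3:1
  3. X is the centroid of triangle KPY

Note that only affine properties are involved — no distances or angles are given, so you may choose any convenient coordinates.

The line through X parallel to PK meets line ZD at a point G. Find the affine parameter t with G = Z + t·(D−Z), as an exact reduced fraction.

t = -2/9

Set D = (0, 0), Y = (1, 0), Z = (0, 1); any affine frame gives the same invariant.
1. K lies on line DY with DK:KY = 3:2 ⇒ K = (3/5, 0)
2. P lies on line ZK with ZP:PK = 3:1 ⇒ P = (9/20, 1/4)
3. X is the centroid of triangle KPY ⇒ X = (41/60, 1/12)
through X parallel to PK: direction (3/20, -1/4); meets ZD at G = (0, 11/9)
G = Z + t·(D−Z) with t = -2/9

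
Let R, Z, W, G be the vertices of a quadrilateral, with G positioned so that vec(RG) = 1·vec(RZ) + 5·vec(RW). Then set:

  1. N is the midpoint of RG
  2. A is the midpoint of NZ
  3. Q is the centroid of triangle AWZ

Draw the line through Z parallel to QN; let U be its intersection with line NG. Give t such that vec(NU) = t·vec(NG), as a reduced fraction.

t = 8/13

Set R = (0, 0), Z = (1, 0), W = (0, 1), G = (1, 5); any affine frame gives the same invariant.
1. N is the midpoint of RG ⇒ N = (1/2, 5/2)
2. A is the midpoint of NZ ⇒ A = (3/4, 5/4)
3. Q is the centroid of triangle AWZ ⇒ Q = (7/12, 3/4)
through Z parallel to QN: direction (-1/12, 7/4); meets NG at U = (21/26, 105/26)
U = N + t·(G−N) with t = 8/13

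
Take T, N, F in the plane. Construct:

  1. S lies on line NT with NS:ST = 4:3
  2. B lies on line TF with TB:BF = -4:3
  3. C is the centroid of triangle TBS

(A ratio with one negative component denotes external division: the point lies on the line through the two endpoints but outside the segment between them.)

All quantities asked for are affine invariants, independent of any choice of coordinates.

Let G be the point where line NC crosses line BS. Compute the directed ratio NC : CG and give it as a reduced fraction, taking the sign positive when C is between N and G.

Assign T = (0, 0), N = (1, 0), F = (0, 1) — the answer is frame-independent, so this choice is without loss of generality.
1. S lies on line NT with NS:ST = 4:3 ⇒ S = (3/7, 0)
2. B lies on line TF with TB:BF = -4:3 ⇒ B = (0, 4)
3. C is the centroid of triangle TBS ⇒ C = (1/7, 4/3)
line NC meets BS at G = (11/35, 16/15)
C = N + t·(G−N) with t = 5/4, so NC:CG = 5/4:-1/4

NC:CG = -5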